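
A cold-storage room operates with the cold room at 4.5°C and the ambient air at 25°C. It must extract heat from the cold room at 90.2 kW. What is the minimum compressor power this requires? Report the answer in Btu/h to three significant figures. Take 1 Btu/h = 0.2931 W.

22700 Btu/h

In absolute terms T_C = 277.65 K and T_H = 298.15 K, so ΔT = 20.50 K.
COP_Carnot = T_C/ΔT = 277.65/20.50 = 13.54.
Ẇ_min = Q̇/COP_Carnot = 90.20/13.54 = 6.660 kW = 22720 Btu/h.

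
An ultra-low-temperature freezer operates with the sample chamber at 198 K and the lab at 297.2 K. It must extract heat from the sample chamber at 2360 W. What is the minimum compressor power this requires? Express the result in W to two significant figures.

1200 W

The reservoir spacing is ΔT = 297.2 − 198 = 99.20 K.
COP_Carnot = T_C/ΔT = 198.00/99.20 = 1.996.
Ẇ_min = Q̇/COP_Carnot = 2360/1.996 = 1182 W.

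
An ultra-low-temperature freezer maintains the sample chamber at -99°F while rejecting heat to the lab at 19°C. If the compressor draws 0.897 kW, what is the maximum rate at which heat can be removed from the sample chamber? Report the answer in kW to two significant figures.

2.0 kW

In absolute terms T_C = 200.37 K and T_H = 292.15 K, so ΔT = 91.78 K.
COP_Carnot = T_C/ΔT = 200.37/91.78 = 2.183.
Q̇_max = COP_Carnot × Ẇ = 2.183 × 0.8970 kW = 1.958 kW.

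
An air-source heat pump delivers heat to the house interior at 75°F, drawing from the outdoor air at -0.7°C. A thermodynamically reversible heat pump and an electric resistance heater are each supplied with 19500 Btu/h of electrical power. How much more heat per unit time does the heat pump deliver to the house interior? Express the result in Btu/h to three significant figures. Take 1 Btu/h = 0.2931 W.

In absolute terms T_C = 272.45 K and T_H = 297.04 K, so ΔT = 24.59 K.
COP_Carnot = T_H/ΔT = 297.04/24.59 = 12.08.
The heat pump delivers Q̇_H = COP × Ẇ = 235600 Btu/h; the resistance heater delivers Ẇ = 19500 Btu/h.
Extra = (COP − 1)·Ẇ = 216100 Btu/h.

216000 Btu/h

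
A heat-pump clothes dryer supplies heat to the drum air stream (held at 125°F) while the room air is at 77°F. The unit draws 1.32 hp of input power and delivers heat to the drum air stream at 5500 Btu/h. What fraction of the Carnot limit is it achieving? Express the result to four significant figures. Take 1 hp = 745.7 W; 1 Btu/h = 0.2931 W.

Converting, Q̇_H = 5500 Btu/h = 2.162 hp, so COP_actual = Q̇_H/Ẇ = 2.162/1.320 = 1.638.
In absolute terms T_C = 298.15 K and T_H = 324.82 K, so ΔT = 26.67 K.
COP_Carnot = T_H/ΔT = 324.82/26.67 = 12.18.
η_II = COP_actual/COP_Carnot = 1.638/12.18 = 0.1345.

0.1345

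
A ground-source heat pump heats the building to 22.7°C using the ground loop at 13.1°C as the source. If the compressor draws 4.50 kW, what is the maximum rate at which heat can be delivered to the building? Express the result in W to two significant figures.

In absolute terms T_C = 286.25 K and T_H = 295.85 K, so ΔT = 9.600 K.
COP_Carnot = T_H/ΔT = 295.85/9.600 = 30.82.
Q̇_max = COP_Carnot × Ẇ = 30.82 × 4.500 kW = 138.7 kW = 138700 W.

140000 W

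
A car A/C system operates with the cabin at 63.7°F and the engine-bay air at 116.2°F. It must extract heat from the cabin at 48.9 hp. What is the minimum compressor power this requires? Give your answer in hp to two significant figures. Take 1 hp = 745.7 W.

In absolute terms T_C = 290.76 K and T_H = 319.93 K, so ΔT = 29.17 K.
COP_Carnot = T_C/ΔT = 290.76/29.17 = 9.969.
Ẇ_min = Q̇/COP_Carnot = 48.90/9.969 = 4.905 hp.

4.9 hp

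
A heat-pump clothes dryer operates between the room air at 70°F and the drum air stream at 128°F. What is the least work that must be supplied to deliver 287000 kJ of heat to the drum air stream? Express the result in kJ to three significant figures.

28300 kJ

In absolute terms T_C = 294.26 K and T_H = 326.48 K, so ΔT = 32.22 K.
The reversible limit is COP_HP = T_H/ΔT = 10.13, so W_min = Q_H/COP = Q_H·ΔT/T_H.
W_min = 287000 × 32.22/326.48 = 28330 kJ.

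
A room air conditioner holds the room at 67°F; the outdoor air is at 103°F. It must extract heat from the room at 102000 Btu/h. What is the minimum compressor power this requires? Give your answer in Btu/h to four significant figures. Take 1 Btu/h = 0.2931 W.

6972 Btu/h

In absolute terms T_C = 292.59 K and T_H = 312.59 K, so ΔT = 20.00 K.
COP_Carnot = T_C/ΔT = 292.59/20.00 = 14.63.
Ẇ_min = Q̇/COP_Carnot = 102000/14.63 = 6972 Btu/h.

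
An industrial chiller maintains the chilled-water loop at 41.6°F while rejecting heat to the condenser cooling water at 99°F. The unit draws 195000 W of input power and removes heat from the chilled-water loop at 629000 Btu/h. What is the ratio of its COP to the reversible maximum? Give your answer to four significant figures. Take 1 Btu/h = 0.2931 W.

0.1083

Converting, Q̇_C = 629000 Btu/h = 184400 W, so COP_actual = Q̇_C/Ẇ = 184400/195000 = 0.9454.
In absolute terms T_C = 278.48 K and T_H = 310.37 K, so ΔT = 31.89 K.
COP_Carnot = T_C/ΔT = 278.48/31.89 = 8.733.
η_II = COP_actual/COP_Carnot = 0.9454/8.733 = 0.1083.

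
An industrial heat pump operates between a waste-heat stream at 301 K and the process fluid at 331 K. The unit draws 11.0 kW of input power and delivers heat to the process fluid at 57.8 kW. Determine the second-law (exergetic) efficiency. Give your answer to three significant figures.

COP_actual = Q̇_H/Ẇ = 57.80/11.00 = 5.255.
The reservoir spacing is ΔT = 331 − 301 = 30.00 K.
COP_Carnot = T_H/ΔT = 331.00/30.00 = 11.03.
η_II = COP_actual/COP_Carnot = 5.255/11.03 = 0.4762.

0.476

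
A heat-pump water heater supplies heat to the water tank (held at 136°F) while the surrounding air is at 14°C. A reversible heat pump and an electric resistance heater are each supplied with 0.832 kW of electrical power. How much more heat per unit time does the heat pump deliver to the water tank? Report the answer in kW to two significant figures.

In absolute terms T_C = 287.15 K and T_H = 330.93 K, so ΔT = 43.78 K.
COP_Carnot = T_H/ΔT = 330.93/43.78 = 7.559.
The heat pump delivers Q̇_H = COP × Ẇ = 6.289 kW; the resistance heater delivers Ẇ = 0.8320 kW.
Extra = (COP − 1)·Ẇ = 5.457 kW.

5.5 kW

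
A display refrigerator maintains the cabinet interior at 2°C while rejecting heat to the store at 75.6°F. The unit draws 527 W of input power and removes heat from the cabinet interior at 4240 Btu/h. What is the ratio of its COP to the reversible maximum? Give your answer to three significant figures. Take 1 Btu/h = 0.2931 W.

Converting, Q̇_C = 4240 Btu/h = 1243 W, so COP_actual = Q̇_C/Ẇ = 1243/527.0 = 2.358.
In absolute terms T_C = 275.15 K and T_H = 297.37 K, so ΔT = 22.22 K.
COP_Carnot = T_C/ΔT = 275.15/22.22 = 12.38.
η_II = COP_actual/COP_Carnot = 2.358/12.38 = 0.1905.

0.190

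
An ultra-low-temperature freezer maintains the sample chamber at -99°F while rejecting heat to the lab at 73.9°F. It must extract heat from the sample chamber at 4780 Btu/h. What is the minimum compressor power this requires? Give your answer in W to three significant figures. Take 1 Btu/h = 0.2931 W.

In absolute terms T_C = 200.37 K and T_H = 296.43 K, so ΔT = 96.06 K.
COP_Carnot = T_C/ΔT = 200.37/96.06 = 2.086.
Ẇ_min = Q̇/COP_Carnot = 4780/2.086 = 2291 Btu/h = 671.6 W.

672 W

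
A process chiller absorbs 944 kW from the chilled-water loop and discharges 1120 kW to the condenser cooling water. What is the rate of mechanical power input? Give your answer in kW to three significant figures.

176 kW

For a cyclic device the first law requires Q̇_H = Q̇_C + Ẇ.
Ẇ = Q̇_H − Q̇_C = 176.0 kW.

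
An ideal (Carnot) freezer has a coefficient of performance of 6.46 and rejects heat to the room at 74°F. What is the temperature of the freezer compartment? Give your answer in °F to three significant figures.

2.46 °F

For a Carnot refrigerator COP_R = T_C/(T_H − T_C), so T_C = COP·T_H/(1 + COP).
With T_H = 296.48 K, T_C = 6.46 × 296.48/7.460 = 256.74 K.
Converting, 256.74 K = 2.46°F.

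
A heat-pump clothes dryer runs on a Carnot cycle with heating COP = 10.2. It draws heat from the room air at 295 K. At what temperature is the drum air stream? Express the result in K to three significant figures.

COP_HP = T_H/(T_H − T_C) rearranges to T_H = COP·T_C/(COP − 1).
With T_C = 295.00 K, T_H = 10.2 × 295.00/9.200 = 327.07 K.

327 K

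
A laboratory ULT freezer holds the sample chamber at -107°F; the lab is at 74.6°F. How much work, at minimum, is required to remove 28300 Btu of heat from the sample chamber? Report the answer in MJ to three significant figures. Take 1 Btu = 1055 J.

15.4 MJ

In absolute terms T_C = 195.93 K and T_H = 296.82 K, so ΔT = 100.9 K.
The reversible limit is COP_R = T_C/ΔT = 1.942, so W_min = Q_C/COP = Q_C·ΔT/T_C.
W_min = 28300 × 100.9/195.93 = 14570 Btu = 15.37 MJ.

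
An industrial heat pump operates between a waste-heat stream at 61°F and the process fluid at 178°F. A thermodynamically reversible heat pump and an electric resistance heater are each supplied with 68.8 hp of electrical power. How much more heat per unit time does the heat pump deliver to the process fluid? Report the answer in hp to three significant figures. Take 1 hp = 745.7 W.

In absolute terms T_C = 289.26 K and T_H = 354.26 K, so ΔT = 65.00 K.
COP_Carnot = T_H/ΔT = 354.26/65.00 = 5.450.
The heat pump delivers Q̇_H = COP × Ẇ = 375.0 hp; the resistance heater delivers Ẇ = 68.80 hp.
Extra = (COP − 1)·Ẇ = 306.2 hp.

306 hp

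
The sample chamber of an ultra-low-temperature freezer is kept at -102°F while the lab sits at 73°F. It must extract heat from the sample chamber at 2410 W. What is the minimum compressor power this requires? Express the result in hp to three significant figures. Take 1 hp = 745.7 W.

In absolute terms T_C = 198.71 K and T_H = 295.93 K, so ΔT = 97.22 K.
COP_Carnot = T_C/ΔT = 198.71/97.22 = 2.044.
Ẇ_min = Q̇/COP_Carnot = 2410/2.044 = 1179 W = 1.581 hp.

1.58 hp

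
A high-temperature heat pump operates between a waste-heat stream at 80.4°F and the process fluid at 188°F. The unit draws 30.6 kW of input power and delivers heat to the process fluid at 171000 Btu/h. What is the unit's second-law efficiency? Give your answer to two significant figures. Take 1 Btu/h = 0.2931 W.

Converting, Q̇_H = 171000 Btu/h = 50.12 kW, so COP_actual = Q̇_H/Ẇ = 50.12/30.60 = 1.638.
In absolute terms T_C = 300.04 K and T_H = 359.82 K, so ΔT = 59.78 K.
COP_Carnot = T_H/ΔT = 359.82/59.78 = 6.019.
η_II = COP_actual/COP_Carnot = 1.638/6.019 = 0.2721.

0.27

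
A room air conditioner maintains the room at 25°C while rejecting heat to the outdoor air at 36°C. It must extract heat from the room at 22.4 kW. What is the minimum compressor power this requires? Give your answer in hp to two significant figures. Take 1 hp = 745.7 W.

1.1 hp

In absolute terms T_C = 298.15 K and T_H = 309.15 K, so ΔT = 11.00 K.
COP_Carnot = T_C/ΔT = 298.15/11.00 = 27.10.
Ẇ_min = Q̇/COP_Carnot = 22.40/27.10 = 0.8264 kW = 1.108 hp.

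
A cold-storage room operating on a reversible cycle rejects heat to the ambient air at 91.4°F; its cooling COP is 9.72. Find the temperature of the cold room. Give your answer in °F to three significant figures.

For a Carnot refrigerator COP_R = T_C/(T_H − T_C), so T_C = COP·T_H/(1 + COP).
With T_H = 306.15 K, T_C = 9.72 × 306.15/10.72 = 277.59 K.
Converting, 277.59 K = 39.99°F.

40.0 °F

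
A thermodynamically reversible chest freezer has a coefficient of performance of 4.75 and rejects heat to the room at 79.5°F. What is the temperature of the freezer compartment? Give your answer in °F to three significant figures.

-14.3 °F

For a Carnot refrigerator COP_R = T_C/(T_H − T_C), so T_C = COP·T_H/(1 + COP).
With T_H = 299.54 K, T_C = 4.75 × 299.54/5.750 = 247.45 K.
Converting, 247.45 K = -14.27°F.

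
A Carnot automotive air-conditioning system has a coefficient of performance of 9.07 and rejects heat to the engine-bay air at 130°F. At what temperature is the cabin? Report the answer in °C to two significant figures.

For a Carnot refrigerator COP_R = T_C/(T_H − T_C), so T_C = COP·T_H/(1 + COP).
With T_H = 327.59 K, T_C = 9.07 × 327.59/10.07 = 295.06 K.
Converting, 295.06 K = 21.91°C.

22 °C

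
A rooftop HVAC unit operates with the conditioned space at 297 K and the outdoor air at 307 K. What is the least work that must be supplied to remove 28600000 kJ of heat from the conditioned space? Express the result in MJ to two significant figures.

The reservoir spacing is ΔT = 307 − 297 = 10.00 K.
The reversible limit is COP_R = T_C/ΔT = 29.70, so W_min = Q_C/COP = Q_C·ΔT/T_C.
W_min = 28600000 × 10.00/297.00 = 963000 kJ = 963.0 MJ.

960 MJ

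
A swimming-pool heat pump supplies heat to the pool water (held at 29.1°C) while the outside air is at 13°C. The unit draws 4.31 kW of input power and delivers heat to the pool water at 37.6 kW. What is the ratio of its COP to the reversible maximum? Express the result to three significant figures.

COP_actual = Q̇_H/Ẇ = 37.60/4.310 = 8.724.
In absolute terms T_C = 286.15 K and T_H = 302.25 K, so ΔT = 16.10 K.
COP_Carnot = T_H/ΔT = 302.25/16.10 = 18.77.
η_II = COP_actual/COP_Carnot = 8.724/18.77 = 0.4647.

0.465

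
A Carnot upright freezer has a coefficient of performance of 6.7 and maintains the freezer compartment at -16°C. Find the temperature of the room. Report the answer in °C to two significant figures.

COP_R = T_C/(T_H − T_C) gives T_H − T_C = T_C/COP.
With T_C = 257.15 K, T_H = 257.15 × (1 + 1/6.7) = 295.53 K.
Converting, 295.53 K = 22.38°C.

22 °C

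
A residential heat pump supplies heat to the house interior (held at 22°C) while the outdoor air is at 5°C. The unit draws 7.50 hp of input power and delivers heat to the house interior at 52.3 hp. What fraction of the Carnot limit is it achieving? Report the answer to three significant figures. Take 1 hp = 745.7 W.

COP_actual = Q̇_H/Ẇ = 52.30/7.500 = 6.973.
In absolute terms T_C = 278.15 K and T_H = 295.15 K, so ΔT = 17.00 K.
COP_Carnot = T_H/ΔT = 295.15/17.00 = 17.36.
η_II = COP_actual/COP_Carnot = 6.973/17.36 = 0.4016.

0.402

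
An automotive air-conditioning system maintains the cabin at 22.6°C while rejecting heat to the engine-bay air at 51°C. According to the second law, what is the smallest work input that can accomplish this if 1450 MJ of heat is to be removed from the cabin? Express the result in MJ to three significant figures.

139 MJ

In absolute terms T_C = 295.75 K and T_H = 324.15 K, so ΔT = 28.40 K.
The reversible limit is COP_R = T_C/ΔT = 10.41, so W_min = Q_C/COP = Q_C·ΔT/T_C.
W_min = 1450 × 28.40/295.75 = 139.2 MJ.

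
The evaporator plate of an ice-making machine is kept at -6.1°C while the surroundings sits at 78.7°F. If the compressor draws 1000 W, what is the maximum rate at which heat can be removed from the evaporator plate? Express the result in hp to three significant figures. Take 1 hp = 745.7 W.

11.2 hp

In absolute terms T_C = 267.05 K and T_H = 299.09 K, so ΔT = 32.04 K.
COP_Carnot = T_C/ΔT = 267.05/32.04 = 8.334.
Q̇_max = COP_Carnot × Ẇ = 8.334 × 1000 W = 8334 W = 11.18 hp.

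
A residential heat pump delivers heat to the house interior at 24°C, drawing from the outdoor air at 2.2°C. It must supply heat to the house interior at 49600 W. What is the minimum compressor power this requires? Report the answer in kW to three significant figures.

3.64 kW

In absolute terms T_C = 275.35 K and T_H = 297.15 K, so ΔT = 21.80 K.
COP_Carnot = T_H/ΔT = 297.15/21.80 = 13.63.
Ẇ_min = Q̇/COP_Carnot = 49600/13.63 = 3639 W = 3.639 kW.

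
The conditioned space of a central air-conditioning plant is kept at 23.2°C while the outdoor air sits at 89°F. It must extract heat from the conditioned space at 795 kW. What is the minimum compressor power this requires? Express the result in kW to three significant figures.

22.7 kW

In absolute terms T_C = 296.35 K and T_H = 304.82 K, so ΔT = 8.467 K.
COP_Carnot = T_C/ΔT = 296.35/8.467 = 35.00.
Ẇ_min = Q̇/COP_Carnot = 795.0/35.00 = 22.71 kW.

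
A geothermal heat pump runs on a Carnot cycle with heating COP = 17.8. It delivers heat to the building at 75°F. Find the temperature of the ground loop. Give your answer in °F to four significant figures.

COP_HP = T_H/(T_H − T_C) gives T_H − T_C = T_H/COP.
With T_H = 297.04 K, T_C = 297.04 × (1 − 1/17.8) = 280.35 K.
Converting, 280.35 K = 44.96°F.

44.96 °F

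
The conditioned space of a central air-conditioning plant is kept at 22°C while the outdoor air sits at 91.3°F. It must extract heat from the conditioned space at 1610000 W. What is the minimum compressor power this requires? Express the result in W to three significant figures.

In absolute terms T_C = 295.15 K and T_H = 306.09 K, so ΔT = 10.94 K.
COP_Carnot = T_C/ΔT = 295.15/10.94 = 26.97.
Ẇ_min = Q̇/COP_Carnot = 1610000/26.97 = 59700 W.

59700 W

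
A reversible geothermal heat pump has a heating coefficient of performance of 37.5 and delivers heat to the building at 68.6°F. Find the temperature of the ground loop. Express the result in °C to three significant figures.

12.5 °C

COP_HP = T_H/(T_H − T_C) gives T_H − T_C = T_H/COP.
With T_H = 293.48 K, T_C = 293.48 × (1 − 1/37.5) = 285.66 K.
Converting, 285.66 K = 12.51°C.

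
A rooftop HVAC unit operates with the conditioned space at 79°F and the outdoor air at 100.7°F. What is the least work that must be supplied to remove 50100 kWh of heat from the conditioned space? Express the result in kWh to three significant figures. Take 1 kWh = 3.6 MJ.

2020 kWh

In absolute terms T_C = 299.26 K and T_H = 311.32 K, so ΔT = 12.06 K.
The reversible limit is COP_R = T_C/ΔT = 24.82, so W_min = Q_C/COP = Q_C·ΔT/T_C.
W_min = 50100 × 12.06/299.26 = 2018 kWh.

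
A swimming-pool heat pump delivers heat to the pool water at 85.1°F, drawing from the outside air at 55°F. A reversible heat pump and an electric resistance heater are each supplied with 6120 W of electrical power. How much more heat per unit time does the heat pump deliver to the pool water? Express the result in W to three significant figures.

In absolute terms T_C = 285.93 K and T_H = 302.65 K, so ΔT = 16.72 K.
COP_Carnot = T_H/ΔT = 302.65/16.72 = 18.10.
The heat pump delivers Q̇_H = COP × Ẇ = 110800 W; the resistance heater delivers Ẇ = 6120 W.
Extra = (COP − 1)·Ẇ = 104600 W.

105000 W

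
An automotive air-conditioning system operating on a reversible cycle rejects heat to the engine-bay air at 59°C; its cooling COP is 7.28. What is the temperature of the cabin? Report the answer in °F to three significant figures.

66.0 °F

For a Carnot refrigerator COP_R = T_C/(T_H − T_C), so T_C = COP·T_H/(1 + COP).
With T_H = 332.15 K, T_C = 7.28 × 332.15/8.280 = 292.04 K.
Converting, 292.04 K = 65.99°F.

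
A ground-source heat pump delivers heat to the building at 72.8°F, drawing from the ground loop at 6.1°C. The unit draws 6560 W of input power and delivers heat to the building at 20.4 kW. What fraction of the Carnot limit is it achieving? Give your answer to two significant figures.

0.17

Converting, Q̇_H = 20.40 kW = 20400 W, so COP_actual = Q̇_H/Ẇ = 20400/6560 = 3.110.
In absolute terms T_C = 279.25 K and T_H = 295.82 K, so ΔT = 16.57 K.
COP_Carnot = T_H/ΔT = 295.82/16.57 = 17.86.
η_II = COP_actual/COP_Carnot = 3.110/17.86 = 0.1742.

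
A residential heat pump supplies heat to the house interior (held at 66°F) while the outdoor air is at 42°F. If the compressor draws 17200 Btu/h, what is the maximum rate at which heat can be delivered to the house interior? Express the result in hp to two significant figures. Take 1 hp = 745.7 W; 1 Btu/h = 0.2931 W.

In absolute terms T_C = 278.71 K and T_H = 292.04 K, so ΔT = 13.33 K.
COP_Carnot = T_H/ΔT = 292.04/13.33 = 21.90.
Q̇_max = COP_Carnot × Ẇ = 21.90 × 17200 Btu/h = 376700 Btu/h = 148.1 hp.

150 hp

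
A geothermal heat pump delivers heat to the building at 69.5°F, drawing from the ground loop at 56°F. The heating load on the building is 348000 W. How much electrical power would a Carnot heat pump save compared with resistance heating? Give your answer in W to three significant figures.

339000 W

In absolute terms T_C = 286.48 K and T_H = 293.98 K, so ΔT = 7.500 K.
COP_Carnot = T_H/ΔT = 293.98/7.500 = 39.20.
Resistance heating needs Ẇ_res = Q̇_H = 348000 W; the reversible heat pump needs only Ẇ_hp = Q̇_H/COP = 8878 W.
Saving = 348000 − 8878 = 339100 W.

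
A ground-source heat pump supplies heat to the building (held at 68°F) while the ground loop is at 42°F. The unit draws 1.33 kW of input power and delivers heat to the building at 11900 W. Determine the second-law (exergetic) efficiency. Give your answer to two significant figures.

Converting, Q̇_H = 11900 W = 11.90 kW, so COP_actual = Q̇_H/Ẇ = 11.90/1.330 = 8.947.
In absolute terms T_C = 278.71 K and T_H = 293.15 K, so ΔT = 14.44 K.
COP_Carnot = T_H/ΔT = 293.15/14.44 = 20.30.
η_II = COP_actual/COP_Carnot = 8.947/20.30 = 0.4409.

0.44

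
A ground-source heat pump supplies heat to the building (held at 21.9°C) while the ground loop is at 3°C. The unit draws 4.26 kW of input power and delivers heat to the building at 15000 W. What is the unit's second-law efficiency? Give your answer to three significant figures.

Converting, Q̇_H = 15000 W = 15.00 kW, so COP_actual = Q̇_H/Ẇ = 15.00/4.260 = 3.521.
In absolute terms T_C = 276.15 K and T_H = 295.05 K, so ΔT = 18.90 K.
COP_Carnot = T_H/ΔT = 295.05/18.90 = 15.61.
η_II = COP_actual/COP_Carnot = 3.521/15.61 = 0.2256.

0.226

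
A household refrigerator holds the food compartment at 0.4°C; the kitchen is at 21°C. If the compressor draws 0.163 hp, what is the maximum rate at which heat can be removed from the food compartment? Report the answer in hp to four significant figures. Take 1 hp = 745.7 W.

2.164 hp

In absolute terms T_C = 273.55 K and T_H = 294.15 K, so ΔT = 20.60 K.
COP_Carnot = T_C/ΔT = 273.55/20.60 = 13.28.
Q̇_max = COP_Carnot × Ẇ = 13.28 × 0.1630 hp = 2.164 hp.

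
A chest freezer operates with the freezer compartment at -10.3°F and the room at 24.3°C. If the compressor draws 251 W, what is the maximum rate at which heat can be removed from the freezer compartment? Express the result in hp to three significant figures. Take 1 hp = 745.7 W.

In absolute terms T_C = 249.65 K and T_H = 297.45 K, so ΔT = 47.80 K.
COP_Carnot = T_C/ΔT = 249.65/47.80 = 5.223.
Q̇_max = COP_Carnot × Ẇ = 5.223 × 251.0 W = 1311 W = 1.758 hp.

1.76 hp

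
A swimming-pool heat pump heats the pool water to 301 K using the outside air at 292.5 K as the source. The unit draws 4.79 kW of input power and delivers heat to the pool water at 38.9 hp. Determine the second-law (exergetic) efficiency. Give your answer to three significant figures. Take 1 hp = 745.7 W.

0.171

Converting, Q̇_H = 38.90 hp = 29.01 kW, so COP_actual = Q̇_H/Ẇ = 29.01/4.790 = 6.056.
The reservoir spacing is ΔT = 301 − 292.5 = 8.500 K.
COP_Carnot = T_H/ΔT = 301.00/8.500 = 35.41.
η_II = COP_actual/COP_Carnot = 6.056/35.41 = 0.1710.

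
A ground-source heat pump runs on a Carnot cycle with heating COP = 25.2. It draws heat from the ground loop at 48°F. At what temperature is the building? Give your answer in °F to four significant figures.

68.98 °F

COP_HP = T_H/(T_H − T_C) rearranges to T_H = COP·T_C/(COP − 1).
With T_C = 282.04 K, T_H = 25.2 × 282.04/24.20 = 293.69 K.
Converting, 293.69 K = 68.98°F.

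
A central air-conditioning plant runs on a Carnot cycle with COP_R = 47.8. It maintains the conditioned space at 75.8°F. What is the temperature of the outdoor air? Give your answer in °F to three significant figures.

87.0 °F

COP_R = T_C/(T_H − T_C) gives T_H − T_C = T_C/COP.
With T_C = 297.48 K, T_H = 297.48 × (1 + 1/47.8) = 303.71 K.
Converting, 303.71 K = 87.00°F.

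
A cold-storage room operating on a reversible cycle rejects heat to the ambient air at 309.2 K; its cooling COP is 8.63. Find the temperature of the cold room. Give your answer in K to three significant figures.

For a Carnot refrigerator COP_R = T_C/(T_H − T_C), so T_C = COP·T_H/(1 + COP).
With T_H = 309.20 K, T_C = 8.63 × 309.20/9.630 = 277.09 K.

277 K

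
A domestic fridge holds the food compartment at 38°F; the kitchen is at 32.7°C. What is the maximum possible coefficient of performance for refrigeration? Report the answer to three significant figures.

9.41

In absolute terms T_C = 276.48 K and T_H = 305.85 K, so ΔT = 29.37 K.
For a reversible cycle, COP_Carnot = T_C/ΔT = 276.48/29.37 = 9.415.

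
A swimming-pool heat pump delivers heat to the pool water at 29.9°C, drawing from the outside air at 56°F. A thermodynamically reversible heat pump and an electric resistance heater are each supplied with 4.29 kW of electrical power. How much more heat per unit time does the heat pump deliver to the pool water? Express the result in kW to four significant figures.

In absolute terms T_C = 286.48 K and T_H = 303.05 K, so ΔT = 16.57 K.
COP_Carnot = T_H/ΔT = 303.05/16.57 = 18.29.
The heat pump delivers Q̇_H = COP × Ẇ = 78.48 kW; the resistance heater delivers Ẇ = 4.290 kW.
Extra = (COP − 1)·Ẇ = 74.19 kW.

74.19 kW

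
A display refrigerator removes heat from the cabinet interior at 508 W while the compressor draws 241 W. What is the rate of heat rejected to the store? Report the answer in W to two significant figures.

750 W

For a cyclic device the first law requires Q̇_H = Q̇_C + Ẇ.
Q̇_H = Q̇_C + Ẇ = 749.0 W.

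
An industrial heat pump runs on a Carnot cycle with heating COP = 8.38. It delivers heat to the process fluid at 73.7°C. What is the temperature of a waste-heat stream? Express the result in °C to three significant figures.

32.3 °C

COP_HP = T_H/(T_H − T_C) gives T_H − T_C = T_H/COP.
With T_H = 346.85 K, T_C = 346.85 × (1 − 1/8.38) = 305.46 K.
Converting, 305.46 K = 32.31°C.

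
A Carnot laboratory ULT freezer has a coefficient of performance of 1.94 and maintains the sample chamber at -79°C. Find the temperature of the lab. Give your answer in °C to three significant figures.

COP_R = T_C/(T_H − T_C) gives T_H − T_C = T_C/COP.
With T_C = 194.15 K, T_H = 194.15 × (1 + 1/1.94) = 294.23 K.
Converting, 294.23 K = 21.08°C.

21.1 °C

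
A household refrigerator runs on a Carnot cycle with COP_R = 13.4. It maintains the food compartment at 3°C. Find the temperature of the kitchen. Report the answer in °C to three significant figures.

COP_R = T_C/(T_H − T_C) gives T_H − T_C = T_C/COP.
With T_C = 276.15 K, T_H = 276.15 × (1 + 1/13.4) = 296.76 K.
Converting, 296.76 K = 23.61°C.

23.6 °C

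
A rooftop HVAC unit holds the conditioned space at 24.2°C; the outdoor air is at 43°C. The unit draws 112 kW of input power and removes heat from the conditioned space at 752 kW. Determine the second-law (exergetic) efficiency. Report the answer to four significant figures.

COP_actual = Q̇_C/Ẇ = 752.0/112.0 = 6.714.
In absolute terms T_C = 297.35 K and T_H = 316.15 K, so ΔT = 18.80 K.
COP_Carnot = T_C/ΔT = 297.35/18.80 = 15.82.
η_II = COP_actual/COP_Carnot = 6.714/15.82 = 0.4245.

0.4245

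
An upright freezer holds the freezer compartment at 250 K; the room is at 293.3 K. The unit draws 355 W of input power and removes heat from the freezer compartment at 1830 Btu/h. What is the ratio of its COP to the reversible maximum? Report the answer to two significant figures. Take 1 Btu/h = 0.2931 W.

0.26

Converting, Q̇_C = 1830 Btu/h = 536.4 W, so COP_actual = Q̇_C/Ẇ = 536.4/355.0 = 1.511.
The reservoir spacing is ΔT = 293.3 − 250 = 43.30 K.
COP_Carnot = T_C/ΔT = 250.00/43.30 = 5.774.
η_II = COP_actual/COP_Carnot = 1.511/5.774 = 0.2617.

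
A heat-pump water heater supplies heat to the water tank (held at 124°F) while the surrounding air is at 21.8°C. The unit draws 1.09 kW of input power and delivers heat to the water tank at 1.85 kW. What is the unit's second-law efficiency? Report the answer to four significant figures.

COP_actual = Q̇_H/Ẇ = 1.850/1.090 = 1.697.
In absolute terms T_C = 294.95 K and T_H = 324.26 K, so ΔT = 29.31 K.
COP_Carnot = T_H/ΔT = 324.26/29.31 = 11.06.
η_II = COP_actual/COP_Carnot = 1.697/11.06 = 0.1534.

0.1534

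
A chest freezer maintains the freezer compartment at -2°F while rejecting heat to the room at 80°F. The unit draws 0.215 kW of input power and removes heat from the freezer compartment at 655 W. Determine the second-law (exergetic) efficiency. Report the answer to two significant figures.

0.55

Converting, Q̇_C = 655.0 W = 0.6550 kW, so COP_actual = Q̇_C/Ẇ = 0.6550/0.2150 = 3.047.
In absolute terms T_C = 254.26 K and T_H = 299.82 K, so ΔT = 45.56 K.
COP_Carnot = T_C/ΔT = 254.26/45.56 = 5.581.
η_II = COP_actual/COP_Carnot = 3.047/5.581 = 0.5458.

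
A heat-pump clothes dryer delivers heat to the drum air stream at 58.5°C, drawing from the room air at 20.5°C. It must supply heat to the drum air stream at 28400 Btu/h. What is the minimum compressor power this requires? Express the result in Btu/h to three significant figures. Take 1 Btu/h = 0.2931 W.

3250 Btu/h

In absolute terms T_C = 293.65 K and T_H = 331.65 K, so ΔT = 38.00 K.
COP_Carnot = T_H/ΔT = 331.65/38.00 = 8.728.
Ẇ_min = Q̇/COP_Carnot = 28400/8.728 = 3254 Btu/h.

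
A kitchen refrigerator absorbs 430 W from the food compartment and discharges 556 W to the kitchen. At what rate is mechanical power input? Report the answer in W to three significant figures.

126 W

For a cyclic device the first law requires Q̇_H = Q̇_C + Ẇ.
Ẇ = Q̇_H − Q̇_C = 126.0 W.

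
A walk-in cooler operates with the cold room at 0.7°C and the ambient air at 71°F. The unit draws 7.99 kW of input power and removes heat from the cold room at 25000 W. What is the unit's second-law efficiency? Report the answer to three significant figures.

Converting, Q̇_C = 25000 W = 25.00 kW, so COP_actual = Q̇_C/Ẇ = 25.00/7.990 = 3.129.
In absolute terms T_C = 273.85 K and T_H = 294.82 K, so ΔT = 20.97 K.
COP_Carnot = T_C/ΔT = 273.85/20.97 = 13.06.
η_II = COP_actual/COP_Carnot = 3.129/13.06 = 0.2396.

0.240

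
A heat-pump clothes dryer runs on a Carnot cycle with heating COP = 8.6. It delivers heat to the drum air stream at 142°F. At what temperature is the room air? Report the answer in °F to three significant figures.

72.0 °F

COP_HP = T_H/(T_H − T_C) gives T_H − T_C = T_H/COP.
With T_H = 334.26 K, T_C = 334.26 × (1 − 1/8.6) = 295.39 K.
Converting, 295.39 K = 72.04°F.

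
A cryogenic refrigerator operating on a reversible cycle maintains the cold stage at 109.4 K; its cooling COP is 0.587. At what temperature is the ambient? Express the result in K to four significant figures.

295.8 K

COP_R = T_C/(T_H − T_C) gives T_H − T_C = T_C/COP.
With T_C = 109.40 K, T_H = 109.40 × (1 + 1/0.587) = 295.77 K.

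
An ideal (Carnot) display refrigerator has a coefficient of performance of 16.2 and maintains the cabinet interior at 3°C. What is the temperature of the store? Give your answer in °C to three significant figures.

20.0 °C

COP_R = T_C/(T_H − T_C) gives T_H − T_C = T_C/COP.
With T_C = 276.15 K, T_H = 276.15 × (1 + 1/16.2) = 293.20 K.
Converting, 293.20 K = 20.05°C.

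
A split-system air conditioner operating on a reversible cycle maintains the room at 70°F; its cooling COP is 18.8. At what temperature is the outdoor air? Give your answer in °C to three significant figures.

36.8 °C

COP_R = T_C/(T_H − T_C) gives T_H − T_C = T_C/COP.
With T_C = 294.26 K, T_H = 294.26 × (1 + 1/18.8) = 309.91 K.
Converting, 309.91 K = 36.76°C.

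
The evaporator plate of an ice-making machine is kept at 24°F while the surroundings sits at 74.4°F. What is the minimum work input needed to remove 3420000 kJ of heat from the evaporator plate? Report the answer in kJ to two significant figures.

In absolute terms T_C = 268.71 K and T_H = 296.71 K, so ΔT = 28.00 K.
The reversible limit is COP_R = T_C/ΔT = 9.597, so W_min = Q_C/COP = Q_C·ΔT/T_C.
W_min = 3420000 × 28.00/268.71 = 356400 kJ.

360000 kJ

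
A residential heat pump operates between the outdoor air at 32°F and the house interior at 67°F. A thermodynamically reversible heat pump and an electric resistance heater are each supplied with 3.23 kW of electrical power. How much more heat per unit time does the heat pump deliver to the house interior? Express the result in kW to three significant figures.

In absolute terms T_C = 273.15 K and T_H = 292.59 K, so ΔT = 19.44 K.
COP_Carnot = T_H/ΔT = 292.59/19.44 = 15.05.
The heat pump delivers Q̇_H = COP × Ẇ = 48.60 kW; the resistance heater delivers Ẇ = 3.230 kW.
Extra = (COP − 1)·Ẇ = 45.37 kW.

45.4 kW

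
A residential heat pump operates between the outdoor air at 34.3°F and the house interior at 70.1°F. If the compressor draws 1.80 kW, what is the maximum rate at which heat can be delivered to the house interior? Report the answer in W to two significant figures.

In absolute terms T_C = 274.43 K and T_H = 294.32 K, so ΔT = 19.89 K.
COP_Carnot = T_H/ΔT = 294.32/19.89 = 14.80.
Q̇_max = COP_Carnot × Ẇ = 14.80 × 1.800 kW = 26.64 kW = 26640 W.

27000 W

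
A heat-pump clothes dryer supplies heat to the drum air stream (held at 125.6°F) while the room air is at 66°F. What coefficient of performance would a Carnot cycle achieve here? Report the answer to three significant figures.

9.82

In absolute terms T_C = 292.04 K and T_H = 325.15 K, so ΔT = 33.11 K.
For a reversible cycle, COP_Carnot = T_H/ΔT = 325.15/33.11 = 9.820.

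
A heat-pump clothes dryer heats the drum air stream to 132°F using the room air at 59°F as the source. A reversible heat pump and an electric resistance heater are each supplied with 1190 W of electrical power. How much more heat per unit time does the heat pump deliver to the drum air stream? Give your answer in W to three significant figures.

In absolute terms T_C = 288.15 K and T_H = 328.71 K, so ΔT = 40.56 K.
COP_Carnot = T_H/ΔT = 328.71/40.56 = 8.105.
The heat pump delivers Q̇_H = COP × Ẇ = 9645 W; the resistance heater delivers Ẇ = 1190 W.
Extra = (COP − 1)·Ẇ = 8455 W.

8460 W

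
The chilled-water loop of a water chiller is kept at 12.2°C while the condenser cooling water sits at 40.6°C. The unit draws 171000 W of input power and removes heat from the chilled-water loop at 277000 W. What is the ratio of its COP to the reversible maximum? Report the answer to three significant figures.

0.161

COP_actual = Q̇_C/Ẇ = 277000/171000 = 1.620.
In absolute terms T_C = 285.35 K and T_H = 313.75 K, so ΔT = 28.40 K.
COP_Carnot = T_C/ΔT = 285.35/28.40 = 10.05.
η_II = COP_actual/COP_Carnot = 1.620/10.05 = 0.1612.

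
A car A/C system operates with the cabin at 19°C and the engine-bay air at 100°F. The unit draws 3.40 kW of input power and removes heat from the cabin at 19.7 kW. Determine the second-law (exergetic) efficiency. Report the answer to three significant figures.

COP_actual = Q̇_C/Ẇ = 19.70/3.400 = 5.794.
In absolute terms T_C = 292.15 K and T_H = 310.93 K, so ΔT = 18.78 K.
COP_Carnot = T_C/ΔT = 292.15/18.78 = 15.56.
η_II = COP_actual/COP_Carnot = 5.794/15.56 = 0.3724.

0.372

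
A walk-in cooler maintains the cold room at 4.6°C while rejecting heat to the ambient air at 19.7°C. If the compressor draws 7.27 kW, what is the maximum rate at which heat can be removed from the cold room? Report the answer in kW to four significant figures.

133.7 kW

In absolute terms T_C = 277.75 K and T_H = 292.85 K, so ΔT = 15.10 K.
COP_Carnot = T_C/ΔT = 277.75/15.10 = 18.39.
Q̇_max = COP_Carnot × Ẇ = 18.39 × 7.270 kW = 133.7 kW.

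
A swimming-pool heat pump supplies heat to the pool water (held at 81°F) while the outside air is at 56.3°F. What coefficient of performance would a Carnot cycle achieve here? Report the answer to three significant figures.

In absolute terms T_C = 286.65 K and T_H = 300.37 K, so ΔT = 13.72 K.
For a reversible cycle, COP_Carnot = T_H/ΔT = 300.37/13.72 = 21.89.

21.9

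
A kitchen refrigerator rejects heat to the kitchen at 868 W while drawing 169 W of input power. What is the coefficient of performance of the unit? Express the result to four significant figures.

The first law gives Q̇_H = Q̇_C + Ẇ, so the three rates are Q̇_C = 699.0, Q̇_H = 868.0, Ẇ = 169.0 W.
COP_R = Q̇_C/Ẇ = 699.0/169.0 = 4.136.

4.136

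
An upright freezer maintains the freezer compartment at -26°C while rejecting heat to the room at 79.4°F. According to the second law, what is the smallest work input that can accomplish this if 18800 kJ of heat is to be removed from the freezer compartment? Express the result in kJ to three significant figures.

3980 kJ

In absolute terms T_C = 247.15 K and T_H = 299.48 K, so ΔT = 52.33 K.
The reversible limit is COP_R = T_C/ΔT = 4.723, so W_min = Q_C/COP = Q_C·ΔT/T_C.
W_min = 18800 × 52.33/247.15 = 3981 kJ.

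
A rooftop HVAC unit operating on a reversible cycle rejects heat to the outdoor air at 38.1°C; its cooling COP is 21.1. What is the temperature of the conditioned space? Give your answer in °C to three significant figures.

For a Carnot refrigerator COP_R = T_C/(T_H − T_C), so T_C = COP·T_H/(1 + COP).
With T_H = 311.25 K, T_C = 21.1 × 311.25/22.10 = 297.17 K.
Converting, 297.17 K = 24.02°C.

24.0 °C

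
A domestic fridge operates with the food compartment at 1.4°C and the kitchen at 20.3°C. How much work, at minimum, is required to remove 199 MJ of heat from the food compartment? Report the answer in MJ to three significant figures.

13.7 MJ

In absolute terms T_C = 274.55 K and T_H = 293.45 K, so ΔT = 18.90 K.
The reversible limit is COP_R = T_C/ΔT = 14.53, so W_min = Q_C/COP = Q_C·ΔT/T_C.
W_min = 199.0 × 18.90/274.55 = 13.70 MJ.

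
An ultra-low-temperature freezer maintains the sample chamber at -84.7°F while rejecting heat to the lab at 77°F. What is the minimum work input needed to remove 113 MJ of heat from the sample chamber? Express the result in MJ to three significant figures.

48.7 MJ

In absolute terms T_C = 208.32 K and T_H = 298.15 K, so ΔT = 89.83 K.
The reversible limit is COP_R = T_C/ΔT = 2.319, so W_min = Q_C/COP = Q_C·ΔT/T_C.
W_min = 113.0 × 89.83/208.32 = 48.73 MJ.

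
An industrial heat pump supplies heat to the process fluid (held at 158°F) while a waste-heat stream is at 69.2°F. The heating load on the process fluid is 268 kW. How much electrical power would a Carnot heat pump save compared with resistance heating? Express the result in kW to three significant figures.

In absolute terms T_C = 293.82 K and T_H = 343.15 K, so ΔT = 49.33 K.
COP_Carnot = T_H/ΔT = 343.15/49.33 = 6.956.
Resistance heating needs Ẇ_res = Q̇_H = 268.0 kW; the reversible heat pump needs only Ẇ_hp = Q̇_H/COP = 38.53 kW.
Saving = 268.0 − 38.53 = 229.5 kW.

229 kW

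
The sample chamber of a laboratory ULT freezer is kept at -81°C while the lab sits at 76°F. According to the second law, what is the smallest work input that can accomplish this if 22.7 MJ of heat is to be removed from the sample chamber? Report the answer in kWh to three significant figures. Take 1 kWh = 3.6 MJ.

In absolute terms T_C = 192.15 K and T_H = 297.59 K, so ΔT = 105.4 K.
The reversible limit is COP_R = T_C/ΔT = 1.822, so W_min = Q_C/COP = Q_C·ΔT/T_C.
W_min = 22.70 × 105.4/192.15 = 12.46 MJ = 3.460 kWh.

3.46 kWh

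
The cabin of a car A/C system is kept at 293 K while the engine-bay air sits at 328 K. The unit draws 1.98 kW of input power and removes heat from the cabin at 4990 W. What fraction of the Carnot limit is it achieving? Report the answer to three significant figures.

Converting, Q̇_C = 4990 W = 4.990 kW, so COP_actual = Q̇_C/Ẇ = 4.990/1.980 = 2.520.
The reservoir spacing is ΔT = 328 − 293 = 35.00 K.
COP_Carnot = T_C/ΔT = 293.00/35.00 = 8.371.
η_II = COP_actual/COP_Carnot = 2.520/8.371 = 0.3010.

0.301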